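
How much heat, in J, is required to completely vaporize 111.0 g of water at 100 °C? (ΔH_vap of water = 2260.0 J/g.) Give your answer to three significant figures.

q = m × ΔH_vap = 111.0 × 2260.0 = 250900 J

q = 251000 J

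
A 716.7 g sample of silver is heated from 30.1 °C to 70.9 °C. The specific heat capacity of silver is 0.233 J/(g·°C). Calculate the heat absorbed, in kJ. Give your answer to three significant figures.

q = m c ΔT = 716.7 × 0.233 × (70.9 − 30.1)
q = 716.7 × 0.233 × 40.8 = 6813 J = 6.81 kJ

q = 6.81 kJ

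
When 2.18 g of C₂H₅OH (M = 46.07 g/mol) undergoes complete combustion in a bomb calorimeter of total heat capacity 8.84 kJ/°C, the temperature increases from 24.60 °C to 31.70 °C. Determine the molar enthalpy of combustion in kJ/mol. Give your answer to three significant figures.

ΔT = 31.70 − 24.60 = 7.10 °C
q_cal = C_cal × ΔT = 8.84 × 7.10 = 62.764 kJ
n = 2.18 / 46.07 = 0.04732 mol
q_rxn = −q_cal = -62.764 kJ
ΔH = -62.764 / 0.04732 = -1326 kJ/mol

ΔH = -1330 kJ/mol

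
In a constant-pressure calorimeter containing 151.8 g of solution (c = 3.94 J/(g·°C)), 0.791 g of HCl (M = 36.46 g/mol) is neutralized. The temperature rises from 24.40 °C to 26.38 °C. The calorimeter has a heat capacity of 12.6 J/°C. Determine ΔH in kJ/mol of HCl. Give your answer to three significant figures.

|ΔT| = |26.38 − 24.40| = 1.98 °C
|q_surr| = (151.8 × 3.94 + 12.6) × 1.98 = 610.692 × 1.98 = 1209 J
n(HCl) = 0.791 / 36.46 = 0.02170 mol
Temperature rose, so q_rxn = −|q_surr| = -1.209 kJ
ΔH = q_rxn / n = -55.71 kJ/mol

ΔH = -55.7 kJ/mol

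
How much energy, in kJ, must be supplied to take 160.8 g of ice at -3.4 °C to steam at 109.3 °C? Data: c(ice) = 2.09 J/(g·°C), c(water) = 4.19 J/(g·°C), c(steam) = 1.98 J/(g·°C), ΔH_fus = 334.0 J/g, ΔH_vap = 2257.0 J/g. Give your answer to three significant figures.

q = 488 kJ

q1 (heat ice -3.4→0.0 °C): 160.8 × 2.09 × 3.4 = 1143 J
q2 (melt at 0 °C): 160.8 × 334.0 = 53707 J
q3 (heat water 0.0→100.0 °C): 160.8 × 4.19 × 100.0 = 67375 J
q4 (vaporize at 100 °C): 160.8 × 2257.0 = 362926 J
q5 (heat steam 100.0→109.3 °C): 160.8 × 1.98 × 9.3 = 2961 J
Total: 1143 + 53707 + 67375 + 362926 + 2961 = 488112 J = 488 kJ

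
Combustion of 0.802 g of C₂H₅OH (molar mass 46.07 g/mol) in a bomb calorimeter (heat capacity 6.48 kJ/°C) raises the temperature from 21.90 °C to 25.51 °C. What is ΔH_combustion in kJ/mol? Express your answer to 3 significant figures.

ΔH = -1340 kJ/mol

ΔT = 25.51 − 21.90 = 3.61 °C
q_cal = C_cal × ΔT = 6.48 × 3.61 = 23.3928 kJ
n = 0.802 / 46.07 = 0.01741 mol
q_rxn = −q_cal = -23.3928 kJ
ΔH = -23.3928 / 0.01741 = -1344 kJ/mol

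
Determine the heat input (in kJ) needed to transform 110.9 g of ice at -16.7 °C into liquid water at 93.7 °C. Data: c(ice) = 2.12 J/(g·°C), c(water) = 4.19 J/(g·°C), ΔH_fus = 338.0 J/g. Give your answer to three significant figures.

q1 (heat ice -16.7→0.0 °C): 110.9 × 2.12 × 16.7 = 3926 J
q2 (melt at 0 °C): 110.9 × 338.0 = 37484 J
q3 (heat water 0.0→93.7 °C): 110.9 × 4.19 × 93.7 = 43540 J
Total: 3926 + 37484 + 43540 = 84950 J = 85.0 kJ

q = 85.0 kJ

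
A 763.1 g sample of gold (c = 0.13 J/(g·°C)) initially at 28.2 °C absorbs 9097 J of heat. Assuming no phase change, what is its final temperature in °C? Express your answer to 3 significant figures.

T_f = 120 °C

ΔT = q / (m c) = 9097 / (763.1 × 0.13) = 91.70 °C
T_f = 28.2 + 91.70 = 119.90 °C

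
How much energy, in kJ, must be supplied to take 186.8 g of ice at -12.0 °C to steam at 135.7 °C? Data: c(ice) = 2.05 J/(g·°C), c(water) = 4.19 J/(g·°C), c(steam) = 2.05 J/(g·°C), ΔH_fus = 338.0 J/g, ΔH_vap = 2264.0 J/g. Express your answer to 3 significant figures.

q1 (heat ice -12.0→0.0 °C): 186.8 × 2.05 × 12.0 = 4595 J
q2 (melt at 0 °C): 186.8 × 338.0 = 63138 J
q3 (heat water 0.0→100.0 °C): 186.8 × 4.19 × 100.0 = 78269 J
q4 (vaporize at 100 °C): 186.8 × 2264.0 = 422915 J
q5 (heat steam 100.0→135.7 °C): 186.8 × 2.05 × 35.7 = 13671 J
Total: 4595 + 63138 + 78269 + 422915 + 13671 = 582588 J = 583 kJ

q = 583 kJ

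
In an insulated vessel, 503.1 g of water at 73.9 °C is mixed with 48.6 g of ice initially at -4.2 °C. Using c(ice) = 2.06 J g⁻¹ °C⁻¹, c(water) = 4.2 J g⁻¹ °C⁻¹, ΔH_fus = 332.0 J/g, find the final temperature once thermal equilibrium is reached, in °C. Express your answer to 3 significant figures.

T_f = 60.2 °C

Heat to bring ice to 0 °C and melt it: q₁ = 48.6×2.06×4.2 + 48.6×332.0 = 16556 J
Heat the water can supply cooling to 0 °C: 503.1×4.2×73.9 = 156152 J > q₁, so all ice melts.
Energy balance: 503.1×4.2×(73.9 − T) = 16556 + 48.6×4.2×(T − 0)
2113.02(73.9 − T) = 16556 + 204.12 T
156152 − 16556 = 2317.14 T
T = 139596 / 2317.14 = 60.24 °C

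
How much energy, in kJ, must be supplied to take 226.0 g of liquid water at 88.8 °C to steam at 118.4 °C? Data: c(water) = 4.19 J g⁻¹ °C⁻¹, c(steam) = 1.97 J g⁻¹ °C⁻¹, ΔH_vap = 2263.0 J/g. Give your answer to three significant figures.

q = 530 kJ

q1 (heat water 88.8→100.0 °C): 226.0 × 4.19 × 11.2 = 10606 J
q2 (vaporize at 100 °C): 226.0 × 2263.0 = 511438 J
q3 (heat steam 100.0→118.4 °C): 226.0 × 1.97 × 18.4 = 8192 J
Total: 10606 + 511438 + 8192 = 530236 J = 530 kJ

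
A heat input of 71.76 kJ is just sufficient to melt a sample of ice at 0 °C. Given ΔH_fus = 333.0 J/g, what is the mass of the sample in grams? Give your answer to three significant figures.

m = 215 g

m = q / ΔH_fus = 71760 J / 333.0 J/g = 215 g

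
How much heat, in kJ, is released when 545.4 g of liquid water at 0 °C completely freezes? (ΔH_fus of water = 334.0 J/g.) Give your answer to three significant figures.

q = 182 kJ

q = m × ΔH_fus = 545.4 × 334.0 = 182200 J = 182 kJ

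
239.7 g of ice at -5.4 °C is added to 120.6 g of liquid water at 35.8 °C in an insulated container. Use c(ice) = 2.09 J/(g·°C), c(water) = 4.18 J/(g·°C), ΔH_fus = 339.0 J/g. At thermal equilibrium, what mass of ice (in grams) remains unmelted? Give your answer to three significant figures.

Heat to warm all ice to 0 °C: 239.7×2.09×5.4 = 2705.3 J
Heat released by water cooling to 0 °C: 120.6×4.18×35.8 = 18047 J
18047 J < 2705.3 + 239.7×339.0 = 83963.6 J, so not all ice melts; final T = 0 °C.
Heat left for melting: 18047 − 2705.3 = 15341.7 J
Mass melted = 15341.7 / 339.0 = 45.26 g
Ice remaining = 239.7 − 45.26 = 194.44 g

m_ice remaining = 194 g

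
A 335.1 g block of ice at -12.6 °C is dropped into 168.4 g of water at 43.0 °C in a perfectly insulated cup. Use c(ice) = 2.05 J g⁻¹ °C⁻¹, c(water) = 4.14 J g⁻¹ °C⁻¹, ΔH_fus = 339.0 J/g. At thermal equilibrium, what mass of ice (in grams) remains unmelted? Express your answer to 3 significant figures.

Heat to warm all ice to 0 °C: 335.1×2.05×12.6 = 8655.6 J
Heat released by water cooling to 0 °C: 168.4×4.14×43.0 = 29979 J
29979 J < 8655.6 + 335.1×339.0 = 122254.5 J, so not all ice melts; final T = 0 °C.
Heat left for melting: 29979 − 8655.6 = 21323.4 J
Mass melted = 21323.4 / 339.0 = 62.90 g
Ice remaining = 335.1 − 62.90 = 272.20 g

m_ice remaining = 272 g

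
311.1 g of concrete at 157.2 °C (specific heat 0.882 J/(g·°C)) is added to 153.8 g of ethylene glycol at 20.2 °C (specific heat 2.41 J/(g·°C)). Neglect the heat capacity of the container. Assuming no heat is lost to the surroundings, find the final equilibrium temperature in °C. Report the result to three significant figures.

T_f = 78.5 °C

Heat lost by concrete = heat gained by ethylene glycol.
(311.1)(0.882)(157.2 − T) = (153.8)(2.41)(T − 20.2)
274.3902 (157.2 − T) = 370.658 (T − 20.2)
43134 − 274.3902 T = 370.658 T − 7487.3
50621.3 = 645.0482 T
T = 78.48 °C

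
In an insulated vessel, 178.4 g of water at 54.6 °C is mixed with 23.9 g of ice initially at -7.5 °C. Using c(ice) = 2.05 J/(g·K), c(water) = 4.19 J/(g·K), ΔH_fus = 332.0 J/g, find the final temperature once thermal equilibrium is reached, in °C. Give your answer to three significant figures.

T_f = 38.4 °C

Heat to bring ice to 0 °C and melt it: q₁ = 23.9×2.05×7.5 + 23.9×332.0 = 8302.3 J
Heat the water can supply cooling to 0 °C: 178.4×4.19×54.6 = 40813.3 J > q₁, so all ice melts.
Energy balance: 178.4×4.19×(54.6 − T) = 8302.3 + 23.9×4.19×(T − 0)
747.496(54.6 − T) = 8302.3 + 100.141 T
40813.3 − 8302.3 = 847.637 T
T = 32511.0 / 847.637 = 38.35 °C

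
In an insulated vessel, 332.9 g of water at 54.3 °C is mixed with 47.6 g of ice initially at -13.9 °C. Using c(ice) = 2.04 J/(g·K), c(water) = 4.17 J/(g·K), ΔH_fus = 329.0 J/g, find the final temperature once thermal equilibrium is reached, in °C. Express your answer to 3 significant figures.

T_f = 36.8 °C

Heat to bring ice to 0 °C and melt it: q₁ = 47.6×2.04×13.9 + 47.6×329.0 = 17010 J
Heat the water can supply cooling to 0 °C: 332.9×4.17×54.3 = 75378.9 J > q₁, so all ice melts.
Energy balance: 332.9×4.17×(54.3 − T) = 17010 + 47.6×4.17×(T − 0)
1388.193(54.3 − T) = 17010 + 198.492 T
75378.9 − 17010 = 1586.685 T
T = 58368.9 / 1586.685 = 36.79 °C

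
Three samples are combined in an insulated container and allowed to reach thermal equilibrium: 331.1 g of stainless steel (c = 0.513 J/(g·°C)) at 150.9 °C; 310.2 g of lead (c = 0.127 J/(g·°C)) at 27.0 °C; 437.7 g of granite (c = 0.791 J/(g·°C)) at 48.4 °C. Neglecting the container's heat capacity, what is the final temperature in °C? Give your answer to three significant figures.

Σ mᵢcᵢ(T − Tᵢ) = 0  ⇒  T = Σ mᵢcᵢTᵢ / Σ mᵢcᵢ
Σ mᵢcᵢ = 331.1×0.513 + 310.2×0.127 + 437.7×0.791 = 555.4704
Σ mᵢcᵢTᵢ = 169.8543×150.9 + 39.3954×27.0 + 346.2207×48.4 = 43452
T = 43452 / 555.4704 = 78.23 °C

T_f = 78.2 °C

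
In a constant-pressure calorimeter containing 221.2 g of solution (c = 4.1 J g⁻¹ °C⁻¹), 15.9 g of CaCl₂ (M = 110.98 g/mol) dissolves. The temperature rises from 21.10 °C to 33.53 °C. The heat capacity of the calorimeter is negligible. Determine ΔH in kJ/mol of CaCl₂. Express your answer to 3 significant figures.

|ΔT| = |33.53 − 21.10| = 12.43 °C
|q_surr| = (221.2 × 4.1) × 12.43 = 906.92 × 12.43 = 11273 J
n(CaCl₂) = 15.9 / 110.98 = 0.14327 mol
Temperature rose, so q_rxn = −|q_surr| = -11.273 kJ
ΔH = q_rxn / n = -78.68 kJ/mol

ΔH = -78.7 kJ/mol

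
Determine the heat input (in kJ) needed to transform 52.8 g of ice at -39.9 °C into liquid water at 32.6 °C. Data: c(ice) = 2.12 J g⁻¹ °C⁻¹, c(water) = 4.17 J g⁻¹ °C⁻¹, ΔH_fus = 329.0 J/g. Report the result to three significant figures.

q = 29.0 kJ

q1 (heat ice -39.9→0.0 °C): 52.8 × 2.12 × 39.9 = 4466 J
q2 (melt at 0 °C): 52.8 × 329.0 = 17371 J
q3 (heat water 0.0→32.6 °C): 52.8 × 4.17 × 32.6 = 7178 J
Total: 4466 + 17371 + 7178 = 29015 J = 29.0 kJ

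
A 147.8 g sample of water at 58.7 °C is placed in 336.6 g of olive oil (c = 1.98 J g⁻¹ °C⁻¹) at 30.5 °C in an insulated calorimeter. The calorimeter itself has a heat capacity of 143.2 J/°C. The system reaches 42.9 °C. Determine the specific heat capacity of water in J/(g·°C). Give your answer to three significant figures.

c = 4.30 J/(g·°C)

q_gained = (336.6 × 1.98 + 143.2) × (42.9 − 30.5) = 10040 J
q_lost = 147.8 × c × (58.7 − 42.9) = 2335.24 c
Set equal: c = 10040 / 2335.24 = 4.30 J/(g·°C)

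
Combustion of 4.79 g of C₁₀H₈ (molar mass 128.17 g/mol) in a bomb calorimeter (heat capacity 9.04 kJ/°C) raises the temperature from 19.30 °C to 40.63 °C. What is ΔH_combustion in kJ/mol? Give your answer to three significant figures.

ΔT = 40.63 − 19.30 = 21.33 °C
q_cal = C_cal × ΔT = 9.04 × 21.33 = 192.8232 kJ
n = 4.79 / 128.17 = 0.03737 mol
q_rxn = −q_cal = -192.8232 kJ
ΔH = -192.8232 / 0.03737 = -5160 kJ/mol

ΔH = -5160 kJ/mol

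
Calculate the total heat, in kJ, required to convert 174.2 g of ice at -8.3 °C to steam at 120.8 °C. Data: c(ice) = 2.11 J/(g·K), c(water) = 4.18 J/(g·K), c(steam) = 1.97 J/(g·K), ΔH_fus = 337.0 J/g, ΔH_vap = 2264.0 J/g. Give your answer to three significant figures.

q1 (heat ice -8.3→0.0 °C): 174.2 × 2.11 × 8.3 = 3051 J
q2 (melt at 0 °C): 174.2 × 337.0 = 58705 J
q3 (heat water 0.0→100.0 °C): 174.2 × 4.18 × 100.0 = 72816 J
q4 (vaporize at 100 °C): 174.2 × 2264.0 = 394389 J
q5 (heat steam 100.0→120.8 °C): 174.2 × 1.97 × 20.8 = 7138 J
Total: 3051 + 58705 + 72816 + 394389 + 7138 = 536099 J = 536 kJ

q = 536 kJ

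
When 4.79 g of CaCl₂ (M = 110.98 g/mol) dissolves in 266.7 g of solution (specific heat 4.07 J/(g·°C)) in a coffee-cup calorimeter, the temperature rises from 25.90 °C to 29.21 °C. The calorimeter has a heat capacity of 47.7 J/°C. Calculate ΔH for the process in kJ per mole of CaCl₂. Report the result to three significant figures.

ΔH = -86.9 kJ/mol

|ΔT| = |29.21 − 25.90| = 3.31 °C
|q_surr| = (266.7 × 4.07 + 47.7) × 3.31 = 1133.169 × 3.31 = 3751 J
n(CaCl₂) = 4.79 / 110.98 = 0.04316 mol
Temperature rose, so q_rxn = −|q_surr| = -3.751 kJ
ΔH = q_rxn / n = -86.91 kJ/mol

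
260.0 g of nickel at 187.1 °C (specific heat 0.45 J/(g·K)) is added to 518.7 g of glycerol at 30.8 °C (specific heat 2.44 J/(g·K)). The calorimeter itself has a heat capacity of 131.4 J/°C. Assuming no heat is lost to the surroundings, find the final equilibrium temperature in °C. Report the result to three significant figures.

Heat lost by nickel = heat gained by glycerol + calorimeter.
(260.0)(0.45)(187.1 − T) = [(518.7)(2.44) + 131.4](T − 30.8)
117 (187.1 − T) = 1397.028 (T − 30.8)
21891 − 117 T = 1397.028 T − 43028
64919 = 1514.028 T
T = 42.88 °C

T_f = 42.9 °C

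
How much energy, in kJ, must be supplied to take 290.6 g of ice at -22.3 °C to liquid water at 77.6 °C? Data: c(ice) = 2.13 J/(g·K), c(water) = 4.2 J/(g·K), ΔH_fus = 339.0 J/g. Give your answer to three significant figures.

q1 (heat ice -22.3→0.0 °C): 290.6 × 2.13 × 22.3 = 13803 J
q2 (melt at 0 °C): 290.6 × 339.0 = 98513 J
q3 (heat water 0.0→77.6 °C): 290.6 × 4.2 × 77.6 = 94712 J
Total: 13803 + 98513 + 94712 = 207028 J = 207 kJ

q = 207 kJ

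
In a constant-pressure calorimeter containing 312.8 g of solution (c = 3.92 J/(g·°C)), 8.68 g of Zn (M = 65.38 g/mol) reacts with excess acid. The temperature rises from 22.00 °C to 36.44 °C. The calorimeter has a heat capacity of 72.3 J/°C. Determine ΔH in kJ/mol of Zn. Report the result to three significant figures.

ΔH = -141 kJ/mol

|ΔT| = |36.44 − 22.00| = 14.44 °C
|q_surr| = (312.8 × 3.92 + 72.3) × 14.44 = 1298.476 × 14.44 = 18750 J
n(Zn) = 8.68 / 65.38 = 0.1328 mol
Temperature rose, so q_rxn = −|q_surr| = -18.75 kJ
ΔH = q_rxn / n = -141.2 kJ/mol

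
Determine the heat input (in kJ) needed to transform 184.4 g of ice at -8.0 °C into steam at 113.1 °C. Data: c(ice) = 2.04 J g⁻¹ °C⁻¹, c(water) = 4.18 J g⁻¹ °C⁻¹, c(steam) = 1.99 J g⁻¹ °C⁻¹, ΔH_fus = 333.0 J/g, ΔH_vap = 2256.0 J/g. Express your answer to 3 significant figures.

q1 (heat ice -8.0→0.0 °C): 184.4 × 2.04 × 8.0 = 3009 J
q2 (melt at 0 °C): 184.4 × 333.0 = 61405 J
q3 (heat water 0.0→100.0 °C): 184.4 × 4.18 × 100.0 = 77079 J
q4 (vaporize at 100 °C): 184.4 × 2256.0 = 416006 J
q5 (heat steam 100.0→113.1 °C): 184.4 × 1.99 × 13.1 = 4807 J
Total: 3009 + 61405 + 77079 + 416006 + 4807 = 562306 J = 562 kJ

q = 562 kJ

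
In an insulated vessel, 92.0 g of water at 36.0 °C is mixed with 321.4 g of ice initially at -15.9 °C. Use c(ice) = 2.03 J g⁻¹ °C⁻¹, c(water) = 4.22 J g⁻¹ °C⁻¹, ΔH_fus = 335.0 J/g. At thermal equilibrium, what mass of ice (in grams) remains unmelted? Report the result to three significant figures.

Heat to warm all ice to 0 °C: 321.4×2.03×15.9 = 10374 J
Heat released by water cooling to 0 °C: 92.0×4.22×36.0 = 13977 J
13977 J < 10374 + 321.4×335.0 = 118043 J, so not all ice melts; final T = 0 °C.
Heat left for melting: 13977 − 10374 = 3603 J
Mass melted = 3603 / 335.0 = 10.76 g
Ice remaining = 321.4 − 10.76 = 310.64 g

m_ice remaining = 311 g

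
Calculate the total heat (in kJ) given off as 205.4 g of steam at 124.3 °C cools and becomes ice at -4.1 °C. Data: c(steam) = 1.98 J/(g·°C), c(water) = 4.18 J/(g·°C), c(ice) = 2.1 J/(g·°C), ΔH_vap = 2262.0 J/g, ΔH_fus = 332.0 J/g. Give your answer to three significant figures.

q = 630 kJ

q1 (cool steam 124.3→100 °C): 205.4 × 1.98 × 24.3 = 9883 J
q2 (condense at 100 °C): 205.4 × 2262.0 = 464615 J
q3 (cool water 100→0 °C): 205.4 × 4.18 × 100.0 = 85857 J
q4 (freeze at 0 °C): 205.4 × 332.0 = 68193 J
q5 (cool ice 0→-4.1 °C): 205.4 × 2.1 × 4.1 = 1768 J
Total: 9883 + 464615 + 85857 + 68193 + 1768 = 630316 J = 630 kJ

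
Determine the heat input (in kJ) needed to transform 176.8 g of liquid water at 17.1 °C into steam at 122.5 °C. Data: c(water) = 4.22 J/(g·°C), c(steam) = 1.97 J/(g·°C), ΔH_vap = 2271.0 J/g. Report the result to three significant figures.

q = 471 kJ

q1 (heat water 17.1→100.0 °C): 176.8 × 4.22 × 82.9 = 61851 J
q2 (vaporize at 100 °C): 176.8 × 2271.0 = 401513 J
q3 (heat steam 100.0→122.5 °C): 176.8 × 1.97 × 22.5 = 7837 J
Total: 61851 + 401513 + 7837 = 471201 J = 471 kJ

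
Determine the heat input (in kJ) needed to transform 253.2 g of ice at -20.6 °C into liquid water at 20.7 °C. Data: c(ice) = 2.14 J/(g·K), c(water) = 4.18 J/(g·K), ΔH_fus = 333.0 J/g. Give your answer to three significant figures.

q1 (heat ice -20.6→0.0 °C): 253.2 × 2.14 × 20.6 = 11162 J
q2 (melt at 0 °C): 253.2 × 333.0 = 84316 J
q3 (heat water 0.0→20.7 °C): 253.2 × 4.18 × 20.7 = 21908 J
Total: 11162 + 84316 + 21908 = 117386 J = 117 kJ

q = 117 kJ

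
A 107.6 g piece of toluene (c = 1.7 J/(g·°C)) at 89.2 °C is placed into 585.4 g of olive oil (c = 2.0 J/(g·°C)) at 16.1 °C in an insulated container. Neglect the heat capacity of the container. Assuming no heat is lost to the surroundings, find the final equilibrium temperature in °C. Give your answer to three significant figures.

Heat lost by toluene = heat gained by olive oil.
(107.6)(1.7)(89.2 − T) = (585.4)(2.0)(T − 16.1)
182.92 (89.2 − T) = 1170.8 (T − 16.1)
16316 − 182.92 T = 1170.8 T − 18850
35166 = 1353.72 T
T = 25.98 °C

T_f = 26.0 °C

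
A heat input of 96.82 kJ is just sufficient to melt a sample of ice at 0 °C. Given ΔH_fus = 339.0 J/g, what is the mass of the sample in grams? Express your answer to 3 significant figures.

m = q / ΔH_fus = 96820 J / 339.0 J/g = 286 g

m = 286 g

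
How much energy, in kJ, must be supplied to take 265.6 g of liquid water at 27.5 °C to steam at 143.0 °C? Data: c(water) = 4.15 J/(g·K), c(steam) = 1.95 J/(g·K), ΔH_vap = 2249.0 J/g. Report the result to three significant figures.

q1 (heat water 27.5→100.0 °C): 265.6 × 4.15 × 72.5 = 79912 J
q2 (vaporize at 100 °C): 265.6 × 2249.0 = 597334 J
q3 (heat steam 100.0→143.0 °C): 265.6 × 1.95 × 43.0 = 22271 J
Total: 79912 + 597334 + 22271 = 699517 J = 700 kJ

q = 700 kJ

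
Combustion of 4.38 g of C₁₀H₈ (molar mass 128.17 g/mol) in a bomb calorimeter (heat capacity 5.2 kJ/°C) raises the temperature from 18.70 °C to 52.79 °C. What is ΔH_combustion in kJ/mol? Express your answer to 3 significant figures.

ΔT = 52.79 − 18.70 = 34.09 °C
q_cal = C_cal × ΔT = 5.2 × 34.09 = 177.268 kJ
n = 4.38 / 128.17 = 0.03417 mol
q_rxn = −q_cal = -177.268 kJ
ΔH = -177.268 / 0.03417 = -5188 kJ/mol

ΔH = -5190 kJ/mol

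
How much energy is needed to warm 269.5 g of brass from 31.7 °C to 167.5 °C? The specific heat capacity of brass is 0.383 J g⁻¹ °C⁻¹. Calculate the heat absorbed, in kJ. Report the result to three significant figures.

q = m c ΔT = 269.5 × 0.383 × (167.5 − 31.7)
q = 269.5 × 0.383 × 135.8 = 14020 J = 14.0 kJ

q = 14.0 kJ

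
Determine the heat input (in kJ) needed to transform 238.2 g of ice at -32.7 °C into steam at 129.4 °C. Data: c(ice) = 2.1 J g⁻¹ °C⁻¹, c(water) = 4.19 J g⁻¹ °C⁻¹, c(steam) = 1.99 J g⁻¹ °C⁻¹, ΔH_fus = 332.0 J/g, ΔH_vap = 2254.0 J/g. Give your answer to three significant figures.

q1 (heat ice -32.7→0.0 °C): 238.2 × 2.1 × 32.7 = 16357 J
q2 (melt at 0 °C): 238.2 × 332.0 = 79082 J
q3 (heat water 0.0→100.0 °C): 238.2 × 4.19 × 100.0 = 99806 J
q4 (vaporize at 100 °C): 238.2 × 2254.0 = 536903 J
q5 (heat steam 100.0→129.4 °C): 238.2 × 1.99 × 29.4 = 13936 J
Total: 16357 + 79082 + 99806 + 536903 + 13936 = 746084 J = 746 kJ

q = 746 kJ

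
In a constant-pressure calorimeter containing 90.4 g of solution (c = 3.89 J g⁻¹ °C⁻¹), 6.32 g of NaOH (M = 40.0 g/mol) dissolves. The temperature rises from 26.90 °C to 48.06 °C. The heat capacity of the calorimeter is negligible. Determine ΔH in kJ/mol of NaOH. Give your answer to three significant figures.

|ΔT| = |48.06 − 26.90| = 21.16 °C
|q_surr| = (90.4 × 3.89) × 21.16 = 351.656 × 21.16 = 7441 J
n(NaOH) = 6.32 / 40.0 = 0.1580 mol
Temperature rose, so q_rxn = −|q_surr| = -7.441 kJ
ΔH = q_rxn / n = -47.09 kJ/mol

ΔH = -47.1 kJ/mol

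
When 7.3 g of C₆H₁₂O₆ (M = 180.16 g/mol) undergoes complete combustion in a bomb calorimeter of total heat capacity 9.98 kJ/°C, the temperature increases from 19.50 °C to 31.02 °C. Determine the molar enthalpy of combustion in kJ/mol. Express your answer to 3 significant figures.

ΔT = 31.02 − 19.50 = 11.52 °C
q_cal = C_cal × ΔT = 9.98 × 11.52 = 114.9696 kJ
n = 7.3 / 180.16 = 0.04052 mol
q_rxn = −q_cal = -114.9696 kJ
ΔH = -114.9696 / 0.04052 = -2837 kJ/mol

ΔH = -2840 kJ/mol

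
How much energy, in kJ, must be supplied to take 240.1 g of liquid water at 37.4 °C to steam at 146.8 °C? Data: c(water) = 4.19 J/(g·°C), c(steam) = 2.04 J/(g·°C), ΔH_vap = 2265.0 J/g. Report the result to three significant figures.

q1 (heat water 37.4→100.0 °C): 240.1 × 4.19 × 62.6 = 62977 J
q2 (vaporize at 100 °C): 240.1 × 2265.0 = 543827 J
q3 (heat steam 100.0→146.8 °C): 240.1 × 2.04 × 46.8 = 22923 J
Total: 62977 + 543827 + 22923 = 629727 J = 630 kJ

q = 630 kJ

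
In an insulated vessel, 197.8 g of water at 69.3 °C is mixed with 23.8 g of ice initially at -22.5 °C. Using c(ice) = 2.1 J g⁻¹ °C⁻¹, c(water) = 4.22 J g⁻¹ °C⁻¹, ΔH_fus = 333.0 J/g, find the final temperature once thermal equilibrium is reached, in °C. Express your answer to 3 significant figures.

Heat to bring ice to 0 °C and melt it: q₁ = 23.8×2.1×22.5 + 23.8×333.0 = 9050.0 J
Heat the water can supply cooling to 0 °C: 197.8×4.22×69.3 = 57845.8 J > q₁, so all ice melts.
Energy balance: 197.8×4.22×(69.3 − T) = 9050.0 + 23.8×4.22×(T − 0)
834.716(69.3 − T) = 9050.0 + 100.436 T
57845.8 − 9050.0 = 935.152 T
T = 48795.8 / 935.152 = 52.18 °C

T_f = 52.2 °C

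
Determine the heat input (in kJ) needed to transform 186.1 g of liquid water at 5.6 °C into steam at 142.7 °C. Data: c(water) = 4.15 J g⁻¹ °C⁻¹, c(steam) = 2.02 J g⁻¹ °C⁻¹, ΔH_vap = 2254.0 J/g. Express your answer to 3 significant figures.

q = 508 kJ

q1 (heat water 5.6→100.0 °C): 186.1 × 4.15 × 94.4 = 72907 J
q2 (vaporize at 100 °C): 186.1 × 2254.0 = 419469 J
q3 (heat steam 100.0→142.7 °C): 186.1 × 2.02 × 42.7 = 16052 J
Total: 72907 + 419469 + 16052 = 508428 J = 508 kJ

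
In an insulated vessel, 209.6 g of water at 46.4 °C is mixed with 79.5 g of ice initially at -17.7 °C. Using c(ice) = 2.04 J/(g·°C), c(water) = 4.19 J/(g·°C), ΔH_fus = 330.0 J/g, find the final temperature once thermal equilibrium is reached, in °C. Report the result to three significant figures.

T_f = 9.61 °C

Heat to bring ice to 0 °C and melt it: q₁ = 79.5×2.04×17.7 + 79.5×330.0 = 29106 J
Heat the water can supply cooling to 0 °C: 209.6×4.19×46.4 = 40749.6 J > q₁, so all ice melts.
Energy balance: 209.6×4.19×(46.4 − T) = 29106 + 79.5×4.19×(T − 0)
878.224(46.4 − T) = 29106 + 333.105 T
40749.6 − 29106 = 1211.329 T
T = 11643.6 / 1211.329 = 9.612 °C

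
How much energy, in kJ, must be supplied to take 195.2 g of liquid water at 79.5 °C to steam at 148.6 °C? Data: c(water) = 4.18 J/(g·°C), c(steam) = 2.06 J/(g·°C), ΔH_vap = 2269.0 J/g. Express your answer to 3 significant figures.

q1 (heat water 79.5→100.0 °C): 195.2 × 4.18 × 20.5 = 16727 J
q2 (vaporize at 100 °C): 195.2 × 2269.0 = 442909 J
q3 (heat steam 100.0→148.6 °C): 195.2 × 2.06 × 48.6 = 19543 J
Total: 16727 + 442909 + 19543 = 479179 J = 479 kJ

q = 479 kJ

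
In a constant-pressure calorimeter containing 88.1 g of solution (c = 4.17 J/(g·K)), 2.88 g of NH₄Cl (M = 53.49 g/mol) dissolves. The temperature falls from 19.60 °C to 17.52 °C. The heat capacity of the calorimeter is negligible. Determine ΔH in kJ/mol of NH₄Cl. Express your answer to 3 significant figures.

ΔH = 14.2 kJ/mol

|ΔT| = |17.52 − 19.60| = 2.08 °C
|q_surr| = (88.1 × 4.17) × 2.08 = 367.377 × 2.08 = 764.1 J
n(NH₄Cl) = 2.88 / 53.49 = 0.05384 mol
Temperature fell, so q_rxn = +|q_surr| = 0.7641 kJ
ΔH = q_rxn / n = 14.19 kJ/mol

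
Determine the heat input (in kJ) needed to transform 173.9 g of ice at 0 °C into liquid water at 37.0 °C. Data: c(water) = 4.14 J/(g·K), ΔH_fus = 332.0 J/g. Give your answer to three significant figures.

q = 84.4 kJ

q1 (melt at 0 °C): 173.9 × 332.0 = 57735 J
q2 (heat water 0.0→37.0 °C): 173.9 × 4.14 × 37.0 = 26638 J
Total: 57735 + 26638 = 84373 J = 84.4 kJ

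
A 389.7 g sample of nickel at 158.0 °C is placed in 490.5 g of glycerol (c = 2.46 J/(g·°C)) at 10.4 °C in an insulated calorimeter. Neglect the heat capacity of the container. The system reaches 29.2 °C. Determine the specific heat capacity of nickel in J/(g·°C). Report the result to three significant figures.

q_gained = (490.5 × 2.46) × (29.2 − 10.4) = 22680 J
q_lost = 389.7 × c × (158.0 − 29.2) = 50193.36 c
Set equal: c = 22680 / 50193.36 = 0.452 J/(g·°C)

c = 0.452 J/(g·°C)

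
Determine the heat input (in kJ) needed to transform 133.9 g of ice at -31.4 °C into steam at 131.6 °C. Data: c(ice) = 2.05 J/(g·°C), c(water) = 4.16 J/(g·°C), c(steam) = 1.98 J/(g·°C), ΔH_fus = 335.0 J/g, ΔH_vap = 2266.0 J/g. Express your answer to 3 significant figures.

q1 (heat ice -31.4→0.0 °C): 133.9 × 2.05 × 31.4 = 8619 J
q2 (melt at 0 °C): 133.9 × 335.0 = 44857 J
q3 (heat water 0.0→100.0 °C): 133.9 × 4.16 × 100.0 = 55702 J
q4 (vaporize at 100 °C): 133.9 × 2266.0 = 303417 J
q5 (heat steam 100.0→131.6 °C): 133.9 × 1.98 × 31.6 = 8378 J
Total: 8619 + 44857 + 55702 + 303417 + 8378 = 420973 J = 421 kJ

q = 421 kJ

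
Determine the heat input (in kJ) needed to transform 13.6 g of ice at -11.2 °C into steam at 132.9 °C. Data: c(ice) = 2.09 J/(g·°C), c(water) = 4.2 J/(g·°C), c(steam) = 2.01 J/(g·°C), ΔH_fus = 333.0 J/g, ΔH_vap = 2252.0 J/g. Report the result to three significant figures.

q = 42.1 kJ

q1 (heat ice -11.2→0.0 °C): 13.6 × 2.09 × 11.2 = 318 J
q2 (melt at 0 °C): 13.6 × 333.0 = 4529 J
q3 (heat water 0.0→100.0 °C): 13.6 × 4.2 × 100.0 = 5712 J
q4 (vaporize at 100 °C): 13.6 × 2252.0 = 30627 J
q5 (heat steam 100.0→132.9 °C): 13.6 × 2.01 × 32.9 = 899 J
Total: 318 + 4529 + 5712 + 30627 + 899 = 42085 J = 42.1 kJ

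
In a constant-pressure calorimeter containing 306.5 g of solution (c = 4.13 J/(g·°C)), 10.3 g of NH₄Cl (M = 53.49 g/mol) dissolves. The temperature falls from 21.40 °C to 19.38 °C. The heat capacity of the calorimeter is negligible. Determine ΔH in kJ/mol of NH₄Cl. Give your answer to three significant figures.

|ΔT| = |19.38 − 21.40| = 2.02 °C
|q_surr| = (306.5 × 4.13) × 2.02 = 1265.845 × 2.02 = 2557 J
n(NH₄Cl) = 10.3 / 53.49 = 0.1926 mol
Temperature fell, so q_rxn = +|q_surr| = 2.557 kJ
ΔH = q_rxn / n = 13.28 kJ/mol

ΔH = 13.3 kJ/mol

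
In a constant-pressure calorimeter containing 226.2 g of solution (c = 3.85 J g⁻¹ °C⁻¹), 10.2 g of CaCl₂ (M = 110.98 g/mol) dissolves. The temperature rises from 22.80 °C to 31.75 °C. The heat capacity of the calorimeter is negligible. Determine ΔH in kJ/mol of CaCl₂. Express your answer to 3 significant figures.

|ΔT| = |31.75 − 22.80| = 8.95 °C
|q_surr| = (226.2 × 3.85) × 8.95 = 870.87 × 8.95 = 7794 J
n(CaCl₂) = 10.2 / 110.98 = 0.09191 mol
Temperature rose, so q_rxn = −|q_surr| = -7.794 kJ
ΔH = q_rxn / n = -84.80 kJ/mol

ΔH = -84.8 kJ/mol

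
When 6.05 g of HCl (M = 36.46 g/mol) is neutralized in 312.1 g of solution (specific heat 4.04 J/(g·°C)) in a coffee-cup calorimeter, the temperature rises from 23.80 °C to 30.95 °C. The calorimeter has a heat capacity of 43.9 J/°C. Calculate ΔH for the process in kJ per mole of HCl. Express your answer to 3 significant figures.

ΔH = -56.2 kJ/mol

|ΔT| = |30.95 − 23.80| = 7.15 °C
|q_surr| = (312.1 × 4.04 + 43.9) × 7.15 = 1304.784 × 7.15 = 9329 J
n(HCl) = 6.05 / 36.46 = 0.1659 mol
Temperature rose, so q_rxn = −|q_surr| = -9.329 kJ
ΔH = q_rxn / n = -56.23 kJ/mol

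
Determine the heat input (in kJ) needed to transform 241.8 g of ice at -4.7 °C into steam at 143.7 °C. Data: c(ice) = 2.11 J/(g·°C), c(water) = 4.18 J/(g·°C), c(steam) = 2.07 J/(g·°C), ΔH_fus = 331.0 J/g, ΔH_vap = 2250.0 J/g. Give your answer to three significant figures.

q1 (heat ice -4.7→0.0 °C): 241.8 × 2.11 × 4.7 = 2398 J
q2 (melt at 0 °C): 241.8 × 331.0 = 80036 J
q3 (heat water 0.0→100.0 °C): 241.8 × 4.18 × 100.0 = 101072 J
q4 (vaporize at 100 °C): 241.8 × 2250.0 = 544050 J
q5 (heat steam 100.0→143.7 °C): 241.8 × 2.07 × 43.7 = 21873 J
Total: 2398 + 80036 + 101072 + 544050 + 21873 = 749429 J = 749 kJ

q = 749 kJ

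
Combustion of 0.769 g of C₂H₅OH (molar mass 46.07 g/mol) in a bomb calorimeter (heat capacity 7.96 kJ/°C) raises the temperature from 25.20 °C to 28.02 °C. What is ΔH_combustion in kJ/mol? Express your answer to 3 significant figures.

ΔH = -1340 kJ/mol

ΔT = 28.02 − 25.20 = 2.82 °C
q_cal = C_cal × ΔT = 7.96 × 2.82 = 22.4472 kJ
n = 0.769 / 46.07 = 0.01669 mol
q_rxn = −q_cal = -22.4472 kJ
ΔH = -22.4472 / 0.01669 = -1344.9 kJ/mol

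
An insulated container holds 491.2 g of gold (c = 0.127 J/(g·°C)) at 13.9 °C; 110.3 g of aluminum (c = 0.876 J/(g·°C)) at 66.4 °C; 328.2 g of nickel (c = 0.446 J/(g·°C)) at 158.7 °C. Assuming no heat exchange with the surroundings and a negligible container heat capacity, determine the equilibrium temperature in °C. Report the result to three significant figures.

T_f = 99.9 °C

Σ mᵢcᵢ(T − Tᵢ) = 0  ⇒  T = Σ mᵢcᵢTᵢ / Σ mᵢcᵢ
Σ mᵢcᵢ = 491.2×0.127 + 110.3×0.876 + 328.2×0.446 = 305.3824
Σ mᵢcᵢTᵢ = 62.3824×13.9 + 96.6228×66.4 + 146.3772×158.7 = 30513
T = 30513 / 305.3824 = 99.92 °C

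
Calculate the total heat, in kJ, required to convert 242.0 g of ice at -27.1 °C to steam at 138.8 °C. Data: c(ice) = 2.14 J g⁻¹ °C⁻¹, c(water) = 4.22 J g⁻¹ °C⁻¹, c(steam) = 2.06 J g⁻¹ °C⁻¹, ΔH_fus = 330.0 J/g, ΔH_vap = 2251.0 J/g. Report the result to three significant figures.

q1 (heat ice -27.1→0.0 °C): 242.0 × 2.14 × 27.1 = 14035 J
q2 (melt at 0 °C): 242.0 × 330.0 = 79860 J
q3 (heat water 0.0→100.0 °C): 242.0 × 4.22 × 100.0 = 102124 J
q4 (vaporize at 100 °C): 242.0 × 2251.0 = 544742 J
q5 (heat steam 100.0→138.8 °C): 242.0 × 2.06 × 38.8 = 19343 J
Total: 14035 + 79860 + 102124 + 544742 + 19343 = 760104 J = 760 kJ

q = 760 kJ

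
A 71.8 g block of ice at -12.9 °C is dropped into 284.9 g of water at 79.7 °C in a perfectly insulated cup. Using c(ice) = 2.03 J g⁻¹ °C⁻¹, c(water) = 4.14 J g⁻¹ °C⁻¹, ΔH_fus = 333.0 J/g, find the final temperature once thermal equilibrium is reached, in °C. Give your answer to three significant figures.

T_f = 46.2 °C

Heat to bring ice to 0 °C and melt it: q₁ = 71.8×2.03×12.9 + 71.8×333.0 = 25790 J
Heat the water can supply cooling to 0 °C: 284.9×4.14×79.7 = 94005.0 J > q₁, so all ice melts.
Energy balance: 284.9×4.14×(79.7 − T) = 25790 + 71.8×4.14×(T − 0)
1179.486(79.7 − T) = 25790 + 297.252 T
94005.0 − 25790 = 1476.738 T
T = 68215.0 / 1476.738 = 46.19 °C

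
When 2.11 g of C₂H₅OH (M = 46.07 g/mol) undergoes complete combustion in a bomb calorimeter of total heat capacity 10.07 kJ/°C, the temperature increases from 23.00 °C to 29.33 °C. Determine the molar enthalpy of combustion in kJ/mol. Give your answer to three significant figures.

ΔT = 29.33 − 23.00 = 6.33 °C
q_cal = C_cal × ΔT = 10.07 × 6.33 = 63.7431 kJ
n = 2.11 / 46.07 = 0.04580 mol
q_rxn = −q_cal = -63.7431 kJ
ΔH = -63.7431 / 0.04580 = -1392 kJ/mol

ΔH = -1390 kJ/mol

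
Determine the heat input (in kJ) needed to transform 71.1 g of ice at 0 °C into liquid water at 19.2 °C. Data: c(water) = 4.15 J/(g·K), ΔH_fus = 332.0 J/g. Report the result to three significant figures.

q1 (melt at 0 °C): 71.1 × 332.0 = 23605 J
q2 (heat water 0.0→19.2 °C): 71.1 × 4.15 × 19.2 = 5665 J
Total: 23605 + 5665 = 29270 J = 29.3 kJ

q = 29.3 kJ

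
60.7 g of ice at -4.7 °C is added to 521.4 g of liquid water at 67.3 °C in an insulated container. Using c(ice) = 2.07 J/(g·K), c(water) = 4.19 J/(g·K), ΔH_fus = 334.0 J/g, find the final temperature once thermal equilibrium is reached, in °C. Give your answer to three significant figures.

T_f = 51.7 °C

Heat to bring ice to 0 °C and melt it: q₁ = 60.7×2.07×4.7 + 60.7×334.0 = 20864 J
Heat the water can supply cooling to 0 °C: 521.4×4.19×67.3 = 147028 J > q₁, so all ice melts.
Energy balance: 521.4×4.19×(67.3 − T) = 20864 + 60.7×4.19×(T − 0)
2184.666(67.3 − T) = 20864 + 254.333 T
147028 − 20864 = 2438.999 T
T = 126164 / 2438.999 = 51.73 °C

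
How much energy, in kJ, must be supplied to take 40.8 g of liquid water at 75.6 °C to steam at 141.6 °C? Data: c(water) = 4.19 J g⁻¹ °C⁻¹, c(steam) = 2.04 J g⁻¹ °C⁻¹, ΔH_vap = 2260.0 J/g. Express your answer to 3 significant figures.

q1 (heat water 75.6→100.0 °C): 40.8 × 4.19 × 24.4 = 4171 J
q2 (vaporize at 100 °C): 40.8 × 2260.0 = 92208 J
q3 (heat steam 100.0→141.6 °C): 40.8 × 2.04 × 41.6 = 3462 J
Total: 4171 + 92208 + 3462 = 99841 J = 99.8 kJ

q = 99.8 kJ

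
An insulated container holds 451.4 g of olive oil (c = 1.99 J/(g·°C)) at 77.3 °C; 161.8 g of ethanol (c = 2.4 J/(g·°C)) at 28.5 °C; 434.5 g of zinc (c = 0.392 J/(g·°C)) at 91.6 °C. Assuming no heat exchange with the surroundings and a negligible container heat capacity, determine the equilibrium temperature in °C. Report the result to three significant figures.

Σ mᵢcᵢ(T − Tᵢ) = 0  ⇒  T = Σ mᵢcᵢTᵢ / Σ mᵢcᵢ
Σ mᵢcᵢ = 451.4×1.99 + 161.8×2.4 + 434.5×0.392 = 1456.930
Σ mᵢcᵢTᵢ = 898.286×77.3 + 388.32×28.5 + 170.324×91.6 = 96106
T = 96106 / 1456.930 = 65.96 °C

T_f = 66.0 °C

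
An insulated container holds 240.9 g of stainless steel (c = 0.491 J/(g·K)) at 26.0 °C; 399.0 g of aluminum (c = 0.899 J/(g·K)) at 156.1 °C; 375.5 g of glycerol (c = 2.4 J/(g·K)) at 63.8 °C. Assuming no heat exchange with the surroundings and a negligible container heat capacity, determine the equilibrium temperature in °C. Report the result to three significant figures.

T_f = 84.6 °C

Σ mᵢcᵢ(T − Tᵢ) = 0  ⇒  T = Σ mᵢcᵢTᵢ / Σ mᵢcᵢ
Σ mᵢcᵢ = 240.9×0.491 + 399.0×0.899 + 375.5×2.4 = 1378.1829
Σ mᵢcᵢTᵢ = 118.2819×26.0 + 358.701×156.1 + 901.2×63.8 = 116570
T = 116570 / 1378.1829 = 84.58 °C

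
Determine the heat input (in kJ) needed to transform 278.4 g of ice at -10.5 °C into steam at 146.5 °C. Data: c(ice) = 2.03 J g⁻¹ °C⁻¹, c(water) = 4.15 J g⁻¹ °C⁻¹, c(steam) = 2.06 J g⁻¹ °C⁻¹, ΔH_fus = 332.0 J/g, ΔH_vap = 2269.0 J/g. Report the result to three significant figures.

q1 (heat ice -10.5→0.0 °C): 278.4 × 2.03 × 10.5 = 5934 J
q2 (melt at 0 °C): 278.4 × 332.0 = 92429 J
q3 (heat water 0.0→100.0 °C): 278.4 × 4.15 × 100.0 = 115536 J
q4 (vaporize at 100 °C): 278.4 × 2269.0 = 631690 J
q5 (heat steam 100.0→146.5 °C): 278.4 × 2.06 × 46.5 = 26668 J
Total: 5934 + 92429 + 115536 + 631690 + 26668 = 872257 J = 872 kJ

q = 872 kJ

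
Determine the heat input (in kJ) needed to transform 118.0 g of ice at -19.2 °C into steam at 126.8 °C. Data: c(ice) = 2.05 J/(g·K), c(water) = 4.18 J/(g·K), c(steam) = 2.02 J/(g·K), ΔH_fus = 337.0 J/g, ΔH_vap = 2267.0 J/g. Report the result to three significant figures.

q1 (heat ice -19.2→0.0 °C): 118.0 × 2.05 × 19.2 = 4644 J
q2 (melt at 0 °C): 118.0 × 337.0 = 39766 J
q3 (heat water 0.0→100.0 °C): 118.0 × 4.18 × 100.0 = 49324 J
q4 (vaporize at 100 °C): 118.0 × 2267.0 = 267506 J
q5 (heat steam 100.0→126.8 °C): 118.0 × 2.02 × 26.8 = 6388 J
Total: 4644 + 39766 + 49324 + 267506 + 6388 = 367628 J = 368 kJ

q = 368 kJ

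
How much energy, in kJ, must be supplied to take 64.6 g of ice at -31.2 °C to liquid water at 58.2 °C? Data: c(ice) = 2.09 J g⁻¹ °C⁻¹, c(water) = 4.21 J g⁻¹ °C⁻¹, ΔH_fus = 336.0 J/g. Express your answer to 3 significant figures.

q = 41.7 kJ

q1 (heat ice -31.2→0.0 °C): 64.6 × 2.09 × 31.2 = 4212 J
q2 (melt at 0 °C): 64.6 × 336.0 = 21706 J
q3 (heat water 0.0→58.2 °C): 64.6 × 4.21 × 58.2 = 15828 J
Total: 4212 + 21706 + 15828 = 41746 J = 41.7 kJ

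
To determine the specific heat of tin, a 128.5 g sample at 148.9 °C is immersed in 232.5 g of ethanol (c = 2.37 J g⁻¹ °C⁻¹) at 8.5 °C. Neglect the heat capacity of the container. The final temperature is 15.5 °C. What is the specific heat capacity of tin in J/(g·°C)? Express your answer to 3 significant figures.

c = 0.225 J/(g·°C)

q_gained = (232.5 × 2.37) × (15.5 − 8.5) = 3857 J
q_lost = 128.5 × c × (148.9 − 15.5) = 17141.9 c
Set equal: c = 3857 / 17141.9 = 0.225 J/(g·°C)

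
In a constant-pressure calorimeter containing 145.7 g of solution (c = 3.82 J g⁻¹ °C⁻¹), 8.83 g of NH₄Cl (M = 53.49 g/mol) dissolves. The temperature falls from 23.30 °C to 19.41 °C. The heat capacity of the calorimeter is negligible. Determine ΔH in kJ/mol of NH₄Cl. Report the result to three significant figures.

|ΔT| = |19.41 − 23.30| = 3.89 °C
|q_surr| = (145.7 × 3.82) × 3.89 = 556.574 × 3.89 = 2165 J
n(NH₄Cl) = 8.83 / 53.49 = 0.1651 mol
Temperature fell, so q_rxn = +|q_surr| = 2.165 kJ
ΔH = q_rxn / n = 13.11 kJ/mol

ΔH = 13.1 kJ/mol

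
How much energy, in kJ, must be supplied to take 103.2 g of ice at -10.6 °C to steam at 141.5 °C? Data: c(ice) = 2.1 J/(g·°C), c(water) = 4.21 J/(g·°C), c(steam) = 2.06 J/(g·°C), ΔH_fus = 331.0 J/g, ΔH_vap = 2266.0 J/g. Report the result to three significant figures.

q = 323 kJ

q1 (heat ice -10.6→0.0 °C): 103.2 × 2.1 × 10.6 = 2297 J
q2 (melt at 0 °C): 103.2 × 331.0 = 34159 J
q3 (heat water 0.0→100.0 °C): 103.2 × 4.21 × 100.0 = 43447 J
q4 (vaporize at 100 °C): 103.2 × 2266.0 = 233851 J
q5 (heat steam 100.0→141.5 °C): 103.2 × 2.06 × 41.5 = 8823 J
Total: 2297 + 34159 + 43447 + 233851 + 8823 = 322577 J = 323 kJ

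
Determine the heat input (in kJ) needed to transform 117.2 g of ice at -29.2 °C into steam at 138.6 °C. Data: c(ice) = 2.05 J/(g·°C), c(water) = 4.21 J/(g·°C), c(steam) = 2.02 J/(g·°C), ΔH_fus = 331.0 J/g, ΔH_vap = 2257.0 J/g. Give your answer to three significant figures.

q1 (heat ice -29.2→0.0 °C): 117.2 × 2.05 × 29.2 = 7016 J
q2 (melt at 0 °C): 117.2 × 331.0 = 38793 J
q3 (heat water 0.0→100.0 °C): 117.2 × 4.21 × 100.0 = 49341 J
q4 (vaporize at 100 °C): 117.2 × 2257.0 = 264520 J
q5 (heat steam 100.0→138.6 °C): 117.2 × 2.02 × 38.6 = 9138 J
Total: 7016 + 38793 + 49341 + 264520 + 9138 = 368808 J = 369 kJ

q = 369 kJ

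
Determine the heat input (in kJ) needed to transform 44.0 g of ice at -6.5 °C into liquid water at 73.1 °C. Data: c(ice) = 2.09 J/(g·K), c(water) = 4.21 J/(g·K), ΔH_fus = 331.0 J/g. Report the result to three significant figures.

q1 (heat ice -6.5→0.0 °C): 44.0 × 2.09 × 6.5 = 598 J
q2 (melt at 0 °C): 44.0 × 331.0 = 14564 J
q3 (heat water 0.0→73.1 °C): 44.0 × 4.21 × 73.1 = 13541 J
Total: 598 + 14564 + 13541 = 28703 J = 28.7 kJ

q = 28.7 kJ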